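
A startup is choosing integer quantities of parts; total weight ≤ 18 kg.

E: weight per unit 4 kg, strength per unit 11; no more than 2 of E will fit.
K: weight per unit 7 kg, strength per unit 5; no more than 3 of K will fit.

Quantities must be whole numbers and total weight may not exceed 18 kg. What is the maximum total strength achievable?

27

2×E and 1×K: weight 15 ≤ 18, strength 2·11 + 1·5 = 27.
2×E: weight 8 ≤ 18, strength 2·11 = 22.
Best is 27.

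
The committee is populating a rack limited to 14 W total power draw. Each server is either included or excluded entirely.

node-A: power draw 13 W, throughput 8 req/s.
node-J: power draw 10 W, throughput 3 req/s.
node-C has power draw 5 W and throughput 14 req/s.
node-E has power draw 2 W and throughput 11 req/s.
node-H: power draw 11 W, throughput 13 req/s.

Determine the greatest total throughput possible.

node-E + node-H: power draw 2 + 11 = 13 ≤ 14, throughput 11 + 13 = 24.
node-C: power draw 5 ≤ 14, throughput 14.
node-C + node-E: power draw 5 + 2 = 7 ≤ 14, throughput 14 + 11 = 25.
Best is node-C and node-E with total throughput 25.

25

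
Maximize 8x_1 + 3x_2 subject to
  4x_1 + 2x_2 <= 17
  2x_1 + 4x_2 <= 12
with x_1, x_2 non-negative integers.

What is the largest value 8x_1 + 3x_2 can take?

The continuous relaxation peaks at (4.25, 0) with value 34.00; rounding to a feasible lattice point costs some objective.
(x_1,x_2)=(4,0): 4·4+2·0=16≤17, 2·4+4·0=8≤12, objective 32.
(x_1,x_2)=(3,1): 4·3+2·1=14≤17, 2·3+4·1=10≤12, objective 27.
(x_1,x_2)=(3,0): 4·3+2·0=12≤17, 2·3+4·0=6≤12, objective 24.
No feasible integer point exceeds 32.

32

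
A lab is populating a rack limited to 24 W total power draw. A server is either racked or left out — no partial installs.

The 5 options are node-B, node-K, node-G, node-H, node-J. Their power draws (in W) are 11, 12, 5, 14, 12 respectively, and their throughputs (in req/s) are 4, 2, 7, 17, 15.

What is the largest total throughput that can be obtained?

Allowing fractional choices, the relaxed optimum would be about 30.5, but servers are indivisible.
node-G + node-H: power draw 5 + 14 = 19 ≤ 24, throughput 7 + 17 = 24.
node-G + node-J: power draw 5 + 12 = 17 ≤ 24, throughput 7 + 15 = 22.
node-B + node-J: power draw 11 + 12 = 23 ≤ 24, throughput 4 + 15 = 19.
Best is node-G and node-H with total throughput 24.

24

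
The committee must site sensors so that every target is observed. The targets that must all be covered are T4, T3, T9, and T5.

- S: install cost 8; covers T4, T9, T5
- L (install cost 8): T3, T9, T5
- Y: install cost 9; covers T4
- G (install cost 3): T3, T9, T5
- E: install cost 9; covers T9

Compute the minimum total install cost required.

11

Choose S and G: together they cover T4, T3, T9, T5 — every target.
Total install cost: 8 + 3 = 11.
No cover costs less than 11.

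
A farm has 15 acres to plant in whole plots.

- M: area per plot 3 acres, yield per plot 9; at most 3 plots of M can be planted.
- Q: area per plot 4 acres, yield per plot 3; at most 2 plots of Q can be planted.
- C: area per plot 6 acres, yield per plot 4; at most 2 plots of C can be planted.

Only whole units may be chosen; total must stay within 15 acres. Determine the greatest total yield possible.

31

3×M and 1×Q: area 13 ≤ 15, yield 3·9 + 1·3 = 30.
3×M and 1×C: area 15 ≤ 15, yield 3·9 + 1·4 = 31.
Best is 31.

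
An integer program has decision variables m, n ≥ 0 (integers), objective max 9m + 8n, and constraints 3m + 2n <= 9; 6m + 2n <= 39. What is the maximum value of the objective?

(m,n)=(1,3) is feasible, giving 33.
(m,n)=(0,4) is feasible, giving 32.
No feasible integer point exceeds 33.

33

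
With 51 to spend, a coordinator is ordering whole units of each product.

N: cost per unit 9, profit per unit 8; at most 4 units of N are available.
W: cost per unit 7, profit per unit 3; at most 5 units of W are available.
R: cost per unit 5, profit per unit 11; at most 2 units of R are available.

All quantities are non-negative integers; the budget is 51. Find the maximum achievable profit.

R has the best ratio (11/5); taking only R gives at most 2×11 = 22 (stopped by the supply cap of 2).
Mixing does better — 4×N and 2×R: cost 46 ≤ 51, profit 4·8 + 2·11 = 54.

54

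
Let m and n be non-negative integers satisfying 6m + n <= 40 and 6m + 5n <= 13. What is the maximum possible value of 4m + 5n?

(m,n)=(0,2): 6·0+1·2=2≤40, 6·0+5·2=10≤13, objective 10.
(m,n)=(1,1): 6·1+1·1=7≤40, 6·1+5·1=11≤13, objective 9.
No feasible integer point exceeds 10.

10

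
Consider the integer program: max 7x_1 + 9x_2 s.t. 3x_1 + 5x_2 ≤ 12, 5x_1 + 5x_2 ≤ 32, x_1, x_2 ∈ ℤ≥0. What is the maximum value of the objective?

(x_1,x_2)=(4,0): 3·4+5·0=12≤12, 5·4+5·0=20≤32, objective 28.
(x_1,x_2)=(3,0): 3·3+5·0=9≤12, 5·3+5·0=15≤32, objective 21.
The best lattice point is (4,0), giving 28.

28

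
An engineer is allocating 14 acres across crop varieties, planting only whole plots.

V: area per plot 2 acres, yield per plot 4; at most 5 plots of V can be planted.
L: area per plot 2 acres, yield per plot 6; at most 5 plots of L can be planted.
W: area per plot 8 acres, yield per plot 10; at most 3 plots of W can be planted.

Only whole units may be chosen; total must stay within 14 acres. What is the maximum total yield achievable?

Take 2×V and 5×L: area 14 ≤ 14, yield 2·4 + 5·6 = 38.
L has the best ratio (6/2) and is taken to its limit of 5; remaining capacity is filled optimally with the others.

38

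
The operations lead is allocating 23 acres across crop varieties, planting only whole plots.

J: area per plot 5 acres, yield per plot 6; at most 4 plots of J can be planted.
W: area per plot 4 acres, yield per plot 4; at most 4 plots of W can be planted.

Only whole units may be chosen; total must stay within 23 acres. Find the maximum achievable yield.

26

2×J and 3×W: area 22 ≤ 23, yield 2·6 + 3·4 = 24.
3×J and 2×W: area 23 ≤ 23, yield 3·6 + 2·4 = 26.
Best is 26.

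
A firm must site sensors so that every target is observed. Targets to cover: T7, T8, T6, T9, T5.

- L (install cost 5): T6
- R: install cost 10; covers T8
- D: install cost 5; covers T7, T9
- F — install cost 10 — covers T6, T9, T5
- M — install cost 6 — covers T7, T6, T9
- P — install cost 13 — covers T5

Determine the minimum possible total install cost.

25

This is an integer covering problem.
The greedy cost-per-new-target heuristic would pick M, R, and F for 26, but a cheaper cover exists.
Choose R, D, and F: together they cover T7, T8, T6, T9, T5 — every target.
Total install cost: 10 + 5 + 10 = 25.
No cover costs less than 25.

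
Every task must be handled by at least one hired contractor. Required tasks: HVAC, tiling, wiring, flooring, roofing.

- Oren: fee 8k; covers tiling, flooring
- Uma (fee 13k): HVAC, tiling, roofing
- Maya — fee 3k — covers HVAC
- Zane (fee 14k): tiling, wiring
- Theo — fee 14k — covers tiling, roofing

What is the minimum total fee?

35

The greedy cost-per-new-task heuristic would pick Maya, Oren, Uma, and Zane for 38, but a cheaper cover exists.
Choose Oren, Uma, and Zane: together they cover HVAC, tiling, wiring, flooring, roofing — every task.
Total fee: 8 + 13 + 14 = 35.
No cover costs less than 35.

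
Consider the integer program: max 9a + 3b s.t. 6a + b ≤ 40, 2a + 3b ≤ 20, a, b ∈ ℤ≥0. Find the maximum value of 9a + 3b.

60

Relaxing integrality, the LP optimum is 63.75 at (a,b) = (6.25, 2.5), which is not an integer point.
(a,b)=(6,2): 6·6+1·2=38≤40, 2·6+3·2=18≤20, objective 60.
(a,b)=(6,1): 6·6+1·1=37≤40, 2·6+3·1=15≤20, objective 57.
(a,b)=(5,3): 6·5+1·3=33≤40, 2·5+3·3=19≤20, objective 54.
(a,b)=(5,2): 6·5+1·2=32≤40, 2·5+3·2=16≤20, objective 51.
The best lattice point is (6,2), giving 60.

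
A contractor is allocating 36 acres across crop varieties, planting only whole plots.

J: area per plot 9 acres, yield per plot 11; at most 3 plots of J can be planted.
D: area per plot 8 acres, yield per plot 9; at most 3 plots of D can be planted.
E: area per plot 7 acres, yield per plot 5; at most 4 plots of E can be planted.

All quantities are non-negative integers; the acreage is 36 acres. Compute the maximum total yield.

3×J and 1×D: area 35 ≤ 36, yield 3·11 + 1·9 = 42.
2×J and 2×D: area 34 ≤ 36, yield 2·11 + 2·9 = 40.
Best is 42.

42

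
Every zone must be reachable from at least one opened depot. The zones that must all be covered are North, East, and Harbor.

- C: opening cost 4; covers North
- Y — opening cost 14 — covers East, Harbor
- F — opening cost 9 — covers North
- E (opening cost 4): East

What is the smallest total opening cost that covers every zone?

18

This is an integer covering problem.
Choose C and Y: together they cover North, East, Harbor — every zone.
Total opening cost: 4 + 14 = 18.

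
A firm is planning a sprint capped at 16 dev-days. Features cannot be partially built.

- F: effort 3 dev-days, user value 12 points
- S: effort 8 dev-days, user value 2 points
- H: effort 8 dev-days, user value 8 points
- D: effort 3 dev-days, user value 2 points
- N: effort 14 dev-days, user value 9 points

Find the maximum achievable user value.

22

Take F, H, and D: effort 3 + 8 + 3 = 14 ≤ 16, user value 12 + 8 + 2 = 22.
No other feasible combination does better.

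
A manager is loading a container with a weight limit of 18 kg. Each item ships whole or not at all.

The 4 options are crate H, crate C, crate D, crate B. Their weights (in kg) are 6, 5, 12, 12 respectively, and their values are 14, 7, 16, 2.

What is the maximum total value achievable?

30

Allowing fractional choices, the relaxed optimum would be about 30.3, but items are indivisible.
crate H + crate D: weight 6 + 12 = 18 ≤ 18, value 14 + 16 = 30.
crate C + crate D: weight 5 + 12 = 17 ≤ 18, value 7 + 16 = 23.
Best is crate H and crate D with total value 30.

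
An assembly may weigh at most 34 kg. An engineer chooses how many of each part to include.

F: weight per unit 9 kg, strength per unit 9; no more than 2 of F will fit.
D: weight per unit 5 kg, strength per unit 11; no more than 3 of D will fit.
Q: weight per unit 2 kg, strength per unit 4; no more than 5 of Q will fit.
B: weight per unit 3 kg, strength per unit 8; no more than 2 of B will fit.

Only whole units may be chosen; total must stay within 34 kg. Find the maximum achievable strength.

69

B has the best ratio (8/3); taking only B gives at most 2×8 = 16 (stopped by the supply cap of 2).
Mixing does better — 3×D, 5×Q, and 2×B: weight 31 ≤ 34, strength 3·11 + 5·4 + 2·8 = 69.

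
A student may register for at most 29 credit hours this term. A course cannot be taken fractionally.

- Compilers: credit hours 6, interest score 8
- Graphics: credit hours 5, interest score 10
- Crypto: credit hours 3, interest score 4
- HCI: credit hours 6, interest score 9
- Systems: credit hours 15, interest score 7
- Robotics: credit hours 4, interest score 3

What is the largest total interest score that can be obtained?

Take Compilers, Graphics, Crypto, HCI, and Robotics: credit hours 6 + 5 + 3 + 6 + 4 = 24 ≤ 29, interest score 8 + 10 + 4 + 9 + 3 = 34.
No other feasible combination does better.

34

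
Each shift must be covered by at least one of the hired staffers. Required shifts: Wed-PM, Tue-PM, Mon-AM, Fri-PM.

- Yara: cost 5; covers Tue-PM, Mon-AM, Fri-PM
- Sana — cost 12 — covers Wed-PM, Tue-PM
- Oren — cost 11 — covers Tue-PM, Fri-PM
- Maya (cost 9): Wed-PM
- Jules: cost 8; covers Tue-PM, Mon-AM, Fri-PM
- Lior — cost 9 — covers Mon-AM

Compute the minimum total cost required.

Choose Yara and Maya: together they cover Wed-PM, Tue-PM, Mon-AM, Fri-PM — every shift.
Total cost: 5 + 9 = 14.

14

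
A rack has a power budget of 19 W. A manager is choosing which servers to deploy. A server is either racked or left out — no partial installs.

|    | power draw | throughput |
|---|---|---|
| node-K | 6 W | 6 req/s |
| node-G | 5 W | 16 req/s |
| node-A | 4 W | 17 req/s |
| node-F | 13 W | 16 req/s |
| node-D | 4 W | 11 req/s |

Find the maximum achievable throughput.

This is a 0-1 knapsack instance.
Allowing fractional choices, the relaxed optimum would be about 51.4, but servers are indivisible.
node-G + node-A + node-D: power draw 5 + 4 + 4 = 13 ≤ 19, throughput 16 + 17 + 11 = 44.
node-K + node-G + node-A + node-D: power draw 6 + 5 + 4 + 4 = 19 ≤ 19, throughput 6 + 16 + 17 + 11 = 50.
node-K + node-G + node-A: power draw 6 + 5 + 4 = 15 ≤ 19, throughput 6 + 16 + 17 = 39.
Best is node-K, node-G, node-A, and node-D with total throughput 50.

50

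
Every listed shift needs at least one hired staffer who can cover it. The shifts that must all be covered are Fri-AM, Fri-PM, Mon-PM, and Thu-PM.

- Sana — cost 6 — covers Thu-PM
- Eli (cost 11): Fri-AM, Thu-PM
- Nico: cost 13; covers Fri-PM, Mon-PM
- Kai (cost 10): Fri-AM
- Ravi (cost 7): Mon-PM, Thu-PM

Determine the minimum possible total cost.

24

The greedy cost-per-new-shift heuristic would pick Ravi, Kai, and Nico for 30, but a cheaper cover exists.
Choose Eli and Nico: together they cover Fri-AM, Fri-PM, Mon-PM, Thu-PM — every shift.
Total cost: 11 + 13 = 24.
No cover costs less than 24.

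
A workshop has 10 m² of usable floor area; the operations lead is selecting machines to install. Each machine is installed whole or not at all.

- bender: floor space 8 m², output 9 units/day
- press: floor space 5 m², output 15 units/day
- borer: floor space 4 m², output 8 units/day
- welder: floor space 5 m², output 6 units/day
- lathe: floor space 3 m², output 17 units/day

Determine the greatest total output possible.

borer + lathe: floor space 4 + 3 = 7 ≤ 10, output 8 + 17 = 25.
press + lathe: floor space 5 + 3 = 8 ≤ 10, output 15 + 17 = 32.
welder + lathe: floor space 5 + 3 = 8 ≤ 10, output 6 + 17 = 23.
Best is press and lathe with total output 32.

32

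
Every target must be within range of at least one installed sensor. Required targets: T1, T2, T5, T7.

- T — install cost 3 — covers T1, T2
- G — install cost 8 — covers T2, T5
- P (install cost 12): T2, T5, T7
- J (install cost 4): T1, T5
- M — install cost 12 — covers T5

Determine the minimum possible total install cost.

Choose T and P: together they cover T1, T2, T5, T7 — every target.
Total install cost: 3 + 12 = 15.

15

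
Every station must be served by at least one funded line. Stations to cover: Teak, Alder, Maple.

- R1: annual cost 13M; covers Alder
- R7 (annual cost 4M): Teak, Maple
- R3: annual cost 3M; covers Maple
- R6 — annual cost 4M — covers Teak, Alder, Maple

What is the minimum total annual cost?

4

R6 alone covers Teak, Alder, Maple — every station.
Total annual cost: 4.
No cover costs less than 4.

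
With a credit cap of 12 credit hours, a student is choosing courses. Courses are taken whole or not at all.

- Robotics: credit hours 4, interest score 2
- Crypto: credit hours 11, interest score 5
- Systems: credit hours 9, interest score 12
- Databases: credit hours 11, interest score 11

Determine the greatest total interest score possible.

12

Allowing fractional choices, the relaxed optimum would be about 15.0, but courses are indivisible.
Databases: credit hours 11 ≤ 12, interest score 11.
Systems: credit hours 9 ≤ 12, interest score 12.
Crypto: credit hours 11 ≤ 12, interest score 5.
Best is Systems with total interest score 12.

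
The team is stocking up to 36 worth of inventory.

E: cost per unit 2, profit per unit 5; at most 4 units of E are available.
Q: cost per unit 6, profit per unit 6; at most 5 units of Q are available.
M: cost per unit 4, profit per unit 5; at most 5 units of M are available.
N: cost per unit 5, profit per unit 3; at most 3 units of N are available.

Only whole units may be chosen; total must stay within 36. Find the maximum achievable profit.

52

Take 4×E, 2×Q, and 4×M: cost 36 ≤ 36, profit 4·5 + 2·6 + 4·5 = 52.
E has the best ratio (5/2) and is taken to its limit of 4; remaining capacity is filled optimally with the others.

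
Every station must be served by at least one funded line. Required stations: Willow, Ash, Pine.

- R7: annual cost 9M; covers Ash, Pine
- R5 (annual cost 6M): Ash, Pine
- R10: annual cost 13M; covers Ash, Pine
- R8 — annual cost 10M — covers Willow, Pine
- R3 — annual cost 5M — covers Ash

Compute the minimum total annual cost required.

The greedy cost-per-new-station heuristic would pick R5 and R8 for 16, but a cheaper cover exists.
Choose R8 and R3: together they cover Willow, Ash, Pine — every station.
Total annual cost: 10 + 5 = 15.
No cover costs less than 15.

15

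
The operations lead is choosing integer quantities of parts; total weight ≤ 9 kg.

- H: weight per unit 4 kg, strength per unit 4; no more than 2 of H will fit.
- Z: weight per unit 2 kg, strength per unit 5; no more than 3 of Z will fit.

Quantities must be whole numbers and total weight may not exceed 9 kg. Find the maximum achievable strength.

15

This is a bounded integer knapsack.
Z has the best ratio (5/2); taking only Z gives at most 3×5 = 15 (stopped by the supply cap of 3).
Optimal: 3×Z: weight 6 ≤ 9, strength 3·5 = 15.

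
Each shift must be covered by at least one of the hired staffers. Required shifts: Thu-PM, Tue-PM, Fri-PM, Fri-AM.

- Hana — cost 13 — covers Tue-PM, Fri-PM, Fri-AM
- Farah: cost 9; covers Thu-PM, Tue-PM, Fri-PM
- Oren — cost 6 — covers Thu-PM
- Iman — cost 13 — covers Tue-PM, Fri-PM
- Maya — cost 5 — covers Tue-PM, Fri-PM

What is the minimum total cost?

The greedy cost-per-new-shift heuristic would pick Maya, Oren, and Hana for 24, but a cheaper cover exists.
Choose Hana and Oren: together they cover Thu-PM, Tue-PM, Fri-PM, Fri-AM — every shift.
Total cost: 13 + 6 = 19.
No cover costs less than 19.

19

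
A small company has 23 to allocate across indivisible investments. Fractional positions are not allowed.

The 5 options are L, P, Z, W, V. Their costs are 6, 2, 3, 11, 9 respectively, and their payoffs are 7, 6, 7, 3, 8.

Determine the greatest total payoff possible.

Take L, P, Z, and V: cost 6 + 2 + 3 + 9 = 20 ≤ 23, payoff 7 + 6 + 7 + 8 = 28.
No other feasible combination does better.

28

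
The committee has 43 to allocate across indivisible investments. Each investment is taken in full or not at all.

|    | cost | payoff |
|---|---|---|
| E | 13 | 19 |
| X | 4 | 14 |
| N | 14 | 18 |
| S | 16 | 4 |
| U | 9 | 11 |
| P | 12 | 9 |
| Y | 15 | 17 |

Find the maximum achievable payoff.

62

E + X + U + Y: cost 13 + 4 + 9 + 15 = 41 ≤ 43, payoff 19 + 14 + 11 + 17 = 61.
E + X + N + U: cost 13 + 4 + 14 + 9 = 40 ≤ 43, payoff 19 + 14 + 18 + 11 = 62.
X + N + U + Y: cost 4 + 14 + 9 + 15 = 42 ≤ 43, payoff 14 + 18 + 11 + 17 = 60.
Best is E, X, N, and U with total payoff 62.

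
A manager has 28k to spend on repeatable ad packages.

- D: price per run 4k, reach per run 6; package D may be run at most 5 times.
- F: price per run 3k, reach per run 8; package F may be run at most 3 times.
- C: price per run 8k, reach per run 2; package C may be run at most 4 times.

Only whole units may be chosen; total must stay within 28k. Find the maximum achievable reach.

48

This is a bounded integer knapsack.
5×D and 2×F: price 26 ≤ 28, reach 5·6 + 2·8 = 46.
4×D and 3×F: price 25 ≤ 28, reach 4·6 + 3·8 = 48.
Best is 48.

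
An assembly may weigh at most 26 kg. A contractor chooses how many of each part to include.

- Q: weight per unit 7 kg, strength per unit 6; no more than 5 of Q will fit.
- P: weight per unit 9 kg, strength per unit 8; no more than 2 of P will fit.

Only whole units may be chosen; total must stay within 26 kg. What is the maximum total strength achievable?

22

This is a bounded integer knapsack.
P has the best ratio (8/9); taking only P gives at most 2×8 = 16 (stopped by the weight limit).
Mixing does better — 1×Q and 2×P: weight 25 ≤ 26, strength 1·6 + 2·8 = 22.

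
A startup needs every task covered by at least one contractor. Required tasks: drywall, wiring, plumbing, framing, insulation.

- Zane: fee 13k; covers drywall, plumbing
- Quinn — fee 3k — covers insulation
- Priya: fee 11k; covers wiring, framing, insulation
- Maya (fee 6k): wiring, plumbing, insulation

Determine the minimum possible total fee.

The greedy cost-per-new-task heuristic would pick Maya, Priya, and Zane for 30, but a cheaper cover exists.
Choose Zane and Priya: together they cover drywall, wiring, plumbing, framing, insulation — every task.
Total fee: 13 + 11 = 24.
No cover costs less than 24.

24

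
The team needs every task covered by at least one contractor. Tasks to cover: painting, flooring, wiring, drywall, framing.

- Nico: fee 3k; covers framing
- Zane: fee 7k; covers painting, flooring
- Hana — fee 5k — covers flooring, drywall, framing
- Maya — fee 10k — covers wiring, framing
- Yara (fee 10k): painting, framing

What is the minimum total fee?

22

Choose Zane, Hana, and Maya: together they cover painting, flooring, wiring, drywall, framing — every task.
Total fee: 7 + 5 + 10 = 22.
No cover costs less than 22.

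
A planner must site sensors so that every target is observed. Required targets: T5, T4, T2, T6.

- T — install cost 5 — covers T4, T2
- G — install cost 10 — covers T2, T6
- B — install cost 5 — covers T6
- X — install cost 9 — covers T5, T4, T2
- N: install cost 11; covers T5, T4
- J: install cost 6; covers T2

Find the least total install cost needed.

The greedy cost-per-new-target heuristic would pick T, B, and X for 19, but a cheaper cover exists.
Choose B and X: together they cover T5, T4, T2, T6 — every target.
Total install cost: 5 + 9 = 14.
No cover costs less than 14.

14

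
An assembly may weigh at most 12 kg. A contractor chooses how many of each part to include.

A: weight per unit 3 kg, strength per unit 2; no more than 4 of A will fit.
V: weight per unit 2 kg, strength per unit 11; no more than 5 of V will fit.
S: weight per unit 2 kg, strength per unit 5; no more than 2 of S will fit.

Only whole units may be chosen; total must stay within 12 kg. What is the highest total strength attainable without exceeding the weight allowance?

60

This is a bounded integer knapsack.
V has the best ratio (11/2); taking only V gives at most 5×11 = 55 (stopped by the supply cap of 5).
Mixing does better — 5×V and 1×S: weight 12 ≤ 12, strength 5·11 + 1·5 = 60.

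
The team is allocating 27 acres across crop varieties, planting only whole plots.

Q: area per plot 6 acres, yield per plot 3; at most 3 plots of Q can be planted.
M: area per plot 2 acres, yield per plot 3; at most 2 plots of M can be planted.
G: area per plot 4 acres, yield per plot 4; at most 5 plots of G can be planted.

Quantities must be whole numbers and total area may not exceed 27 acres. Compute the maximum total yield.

M has the best ratio (3/2); taking only M gives at most 2×3 = 6 (stopped by the supply cap of 2).
Mixing does better — 2×M and 5×G: area 24 ≤ 27, yield 2·3 + 5·4 = 26.

26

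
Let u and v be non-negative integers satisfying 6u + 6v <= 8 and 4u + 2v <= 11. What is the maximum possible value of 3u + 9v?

9

(u,v)=(0,1): 6·0+6·1=6≤8, 4·0+2·1=2≤11, objective 9.
(u,v)=(1,0): 6·1+6·0=6≤8, 4·1+2·0=4≤11, objective 3.
No feasible integer point exceeds 9.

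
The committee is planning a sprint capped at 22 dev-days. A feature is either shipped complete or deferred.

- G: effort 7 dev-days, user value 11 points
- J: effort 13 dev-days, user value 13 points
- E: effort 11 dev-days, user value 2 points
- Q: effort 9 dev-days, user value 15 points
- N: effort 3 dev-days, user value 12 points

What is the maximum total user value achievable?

38

This is a 0-1 knapsack instance.
Take G, Q, and N: effort 7 + 9 + 3 = 19 ≤ 22, user value 11 + 15 + 12 = 38.
No other feasible combination does better.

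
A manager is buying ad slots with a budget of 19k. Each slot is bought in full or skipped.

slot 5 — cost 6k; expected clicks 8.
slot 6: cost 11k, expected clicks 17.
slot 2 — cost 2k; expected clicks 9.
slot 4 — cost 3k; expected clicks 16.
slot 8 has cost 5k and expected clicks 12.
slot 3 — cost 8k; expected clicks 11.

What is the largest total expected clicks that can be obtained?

This is an integer program with binary decision variables.
slot 5 + slot 2 + slot 4 + slot 8: cost 6 + 2 + 3 + 5 = 16 ≤ 19, expected clicks 8 + 9 + 16 + 12 = 45.
slot 2 + slot 4 + slot 8 + slot 3: cost 2 + 3 + 5 + 8 = 18 ≤ 19, expected clicks 9 + 16 + 12 + 11 = 48.
Best is slot 2, slot 4, slot 8, and slot 3 with total expected clicks 48.

48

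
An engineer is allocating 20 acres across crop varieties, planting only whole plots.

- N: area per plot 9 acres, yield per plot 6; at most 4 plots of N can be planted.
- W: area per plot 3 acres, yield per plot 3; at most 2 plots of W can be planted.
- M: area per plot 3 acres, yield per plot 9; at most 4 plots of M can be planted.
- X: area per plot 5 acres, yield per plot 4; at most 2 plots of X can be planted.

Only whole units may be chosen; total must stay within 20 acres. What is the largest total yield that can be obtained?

43

M has the best ratio (9/3); taking only M gives at most 4×9 = 36 (stopped by the supply cap of 4).
Mixing does better — 1×W, 4×M, and 1×X: area 20 ≤ 20, yield 1·3 + 4·9 + 1·4 = 43.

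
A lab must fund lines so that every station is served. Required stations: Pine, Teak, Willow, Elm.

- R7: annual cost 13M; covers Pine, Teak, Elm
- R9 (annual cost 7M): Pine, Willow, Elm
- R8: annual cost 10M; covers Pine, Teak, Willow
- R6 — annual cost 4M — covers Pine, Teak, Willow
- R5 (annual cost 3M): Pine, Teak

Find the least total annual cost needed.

10

The greedy cost-per-new-station heuristic would pick R6 and R9 for 11, but a cheaper cover exists.
Choose R9 and R5: together they cover Pine, Teak, Willow, Elm — every station.
Total annual cost: 7 + 3 = 10.
No cover costs less than 10.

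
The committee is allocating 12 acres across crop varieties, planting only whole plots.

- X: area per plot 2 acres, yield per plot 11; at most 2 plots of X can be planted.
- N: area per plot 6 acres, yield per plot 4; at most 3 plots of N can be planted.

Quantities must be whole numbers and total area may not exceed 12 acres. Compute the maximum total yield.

26

2×X and 1×N: area 10 ≤ 12, yield 2·11 + 1·4 = 26.
2×X: area 4 ≤ 12, yield 2·11 = 22.
Best is 26.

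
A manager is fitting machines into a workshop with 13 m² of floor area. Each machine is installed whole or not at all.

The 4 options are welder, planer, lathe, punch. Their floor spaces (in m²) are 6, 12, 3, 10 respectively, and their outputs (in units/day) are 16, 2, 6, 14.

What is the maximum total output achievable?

Take welder and lathe: floor space 6 + 3 = 9 ≤ 13, output 16 + 6 = 22.
No other feasible combination does better.

22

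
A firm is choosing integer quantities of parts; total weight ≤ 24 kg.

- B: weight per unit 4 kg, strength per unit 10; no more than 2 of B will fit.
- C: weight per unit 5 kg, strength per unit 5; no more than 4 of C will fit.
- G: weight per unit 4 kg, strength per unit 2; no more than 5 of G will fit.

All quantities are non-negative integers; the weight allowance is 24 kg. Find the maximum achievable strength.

35

B has the best ratio (10/4); taking only B gives at most 2×10 = 20 (stopped by the supply cap of 2).
Mixing does better — 2×B and 3×C: weight 23 ≤ 24, strength 2·10 + 3·5 = 35.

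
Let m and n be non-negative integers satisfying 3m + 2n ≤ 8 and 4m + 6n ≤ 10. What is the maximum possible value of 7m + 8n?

15

The continuous relaxation peaks at (2.5, 0) with value 17.50; rounding to a feasible lattice point costs some objective.
(m,n)=(1,1): 3·1+2·1=5≤8, 4·1+6·1=10≤10, objective 15.
(m,n)=(2,0): 3·2+2·0=6≤8, 4·2+6·0=8≤10, objective 14.
No feasible integer point exceeds 15.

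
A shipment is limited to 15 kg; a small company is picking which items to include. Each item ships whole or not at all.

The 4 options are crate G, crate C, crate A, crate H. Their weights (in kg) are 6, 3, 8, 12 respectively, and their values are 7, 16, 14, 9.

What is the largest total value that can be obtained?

Take crate C and crate A: weight 3 + 8 = 11 ≤ 15, value 16 + 14 = 30.
No other feasible combination does better.

30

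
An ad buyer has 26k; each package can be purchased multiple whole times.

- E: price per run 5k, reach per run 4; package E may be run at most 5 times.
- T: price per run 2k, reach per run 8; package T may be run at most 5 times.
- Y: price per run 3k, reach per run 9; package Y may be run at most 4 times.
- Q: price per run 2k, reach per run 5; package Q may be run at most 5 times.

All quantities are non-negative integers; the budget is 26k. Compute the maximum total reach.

This is a bounded integer knapsack.
4×T, 4×Y, and 3×Q: price 26 ≤ 26, reach 4·8 + 4·9 + 3·5 = 83.
5×T, 4×Y, and 2×Q: price 26 ≤ 26, reach 5·8 + 4·9 + 2·5 = 86.
Best is 86.

86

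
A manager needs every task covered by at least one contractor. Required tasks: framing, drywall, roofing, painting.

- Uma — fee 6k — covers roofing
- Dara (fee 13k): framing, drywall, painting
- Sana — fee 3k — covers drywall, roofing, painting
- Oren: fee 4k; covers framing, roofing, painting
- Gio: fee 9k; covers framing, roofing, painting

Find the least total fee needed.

7

This is an integer covering problem.
Choose Sana and Oren: together they cover framing, drywall, roofing, painting — every task.
Total fee: 3 + 4 = 7.
No cover costs less than 7.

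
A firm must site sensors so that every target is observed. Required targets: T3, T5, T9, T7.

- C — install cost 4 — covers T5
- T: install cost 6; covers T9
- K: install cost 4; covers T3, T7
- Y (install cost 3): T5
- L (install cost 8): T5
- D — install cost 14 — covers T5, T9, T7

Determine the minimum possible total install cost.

This is an integer covering problem.
Choose T, K, and Y: together they cover T3, T5, T9, T7 — every target.
Total install cost: 6 + 4 + 3 = 13.
No cover costs less than 13.

13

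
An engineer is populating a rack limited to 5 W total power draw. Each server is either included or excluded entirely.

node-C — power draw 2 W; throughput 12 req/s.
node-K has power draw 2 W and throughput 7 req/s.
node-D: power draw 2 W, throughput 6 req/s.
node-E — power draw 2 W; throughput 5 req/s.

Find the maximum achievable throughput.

node-C + node-K: power draw 2 + 2 = 4 ≤ 5, throughput 12 + 7 = 19.
node-C + node-D: power draw 2 + 2 = 4 ≤ 5, throughput 12 + 6 = 18.
Best is node-C and node-K with total throughput 19.

19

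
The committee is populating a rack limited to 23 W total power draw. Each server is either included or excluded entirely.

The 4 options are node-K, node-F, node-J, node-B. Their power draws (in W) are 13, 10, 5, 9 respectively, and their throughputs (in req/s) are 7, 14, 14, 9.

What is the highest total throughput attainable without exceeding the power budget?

28

node-F + node-J: power draw 10 + 5 = 15 ≤ 23, throughput 14 + 14 = 28.
node-J + node-B: power draw 5 + 9 = 14 ≤ 23, throughput 14 + 9 = 23.
node-F + node-B: power draw 10 + 9 = 19 ≤ 23, throughput 14 + 9 = 23.
Best is node-F and node-J with total throughput 28.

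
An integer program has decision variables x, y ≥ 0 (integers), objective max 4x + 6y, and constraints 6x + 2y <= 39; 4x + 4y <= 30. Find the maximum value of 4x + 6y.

42

(x,y)=(0,7) is feasible, giving 42.
(x,y)=(1,6) is feasible, giving 40.
Maximum is 42 at (x,y)=(0,7).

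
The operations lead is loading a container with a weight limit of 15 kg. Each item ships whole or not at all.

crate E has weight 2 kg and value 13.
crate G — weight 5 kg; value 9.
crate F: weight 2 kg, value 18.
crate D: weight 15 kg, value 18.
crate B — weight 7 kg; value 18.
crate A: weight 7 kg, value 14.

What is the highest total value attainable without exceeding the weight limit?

Allowing fractional choices, the relaxed optimum would be about 57.0, but items are indivisible.
crate E + crate F + crate A: weight 2 + 2 + 7 = 11 ≤ 15, value 13 + 18 + 14 = 45.
crate E + crate F + crate B: weight 2 + 2 + 7 = 11 ≤ 15, value 13 + 18 + 18 = 49.
Best is crate E, crate F, and crate B with total value 49.

49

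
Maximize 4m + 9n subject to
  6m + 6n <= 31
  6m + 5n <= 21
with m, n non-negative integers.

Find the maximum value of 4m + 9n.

Relaxing integrality, the LP optimum is 37.80 at (m,n) = (0, 4.2), which is not an integer point.
(m,n)=(0,4): 6·0+6·4=24≤31, 6·0+5·4=20≤21, objective 36.
(m,n)=(1,3): 6·1+6·3=24≤31, 6·1+5·3=21≤21, objective 31.
(m,n)=(0,3): 6·0+6·3=18≤31, 6·0+5·3=15≤21, objective 27.
The best lattice point is (0,4), giving 36.

36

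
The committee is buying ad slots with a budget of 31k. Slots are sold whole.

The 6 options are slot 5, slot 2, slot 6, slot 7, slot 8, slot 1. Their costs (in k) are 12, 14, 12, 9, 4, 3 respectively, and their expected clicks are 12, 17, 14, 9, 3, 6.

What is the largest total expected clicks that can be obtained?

Take slot 2, slot 6, and slot 1: cost 14 + 12 + 3 = 29 ≤ 31, expected clicks 17 + 14 + 6 = 37.
No other feasible combination does better.

37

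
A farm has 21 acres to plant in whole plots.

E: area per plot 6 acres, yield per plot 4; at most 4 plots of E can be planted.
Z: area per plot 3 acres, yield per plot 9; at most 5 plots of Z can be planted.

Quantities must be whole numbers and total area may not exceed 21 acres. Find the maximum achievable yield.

49

5×Z: area 15 ≤ 21, yield 5·9 = 45.
1×E and 5×Z: area 21 ≤ 21, yield 1·4 + 5·9 = 49.
Best is 49.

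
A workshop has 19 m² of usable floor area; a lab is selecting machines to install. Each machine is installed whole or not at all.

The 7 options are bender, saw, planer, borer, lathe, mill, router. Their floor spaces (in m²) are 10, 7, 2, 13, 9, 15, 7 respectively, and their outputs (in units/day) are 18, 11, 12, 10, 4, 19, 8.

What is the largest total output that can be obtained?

41

bender + planer + router: floor space 10 + 2 + 7 = 19 ≤ 19, output 18 + 12 + 8 = 38.
saw + planer + router: floor space 7 + 2 + 7 = 16 ≤ 19, output 11 + 12 + 8 = 31.
bender + saw + planer: floor space 10 + 7 + 2 = 19 ≤ 19, output 18 + 11 + 12 = 41.
Best is bender, saw, and planer with total output 41.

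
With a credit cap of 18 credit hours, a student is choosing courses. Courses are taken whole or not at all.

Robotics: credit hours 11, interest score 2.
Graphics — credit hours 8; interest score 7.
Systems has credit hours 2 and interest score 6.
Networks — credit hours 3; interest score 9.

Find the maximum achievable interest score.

Robotics + Systems + Networks: credit hours 11 + 2 + 3 = 16 ≤ 18, interest score 2 + 6 + 9 = 17.
Graphics + Systems + Networks: credit hours 8 + 2 + 3 = 13 ≤ 18, interest score 7 + 6 + 9 = 22.
Graphics + Networks: credit hours 8 + 3 = 11 ≤ 18, interest score 7 + 9 = 16.
Best is Graphics, Systems, and Networks with total interest score 22.

22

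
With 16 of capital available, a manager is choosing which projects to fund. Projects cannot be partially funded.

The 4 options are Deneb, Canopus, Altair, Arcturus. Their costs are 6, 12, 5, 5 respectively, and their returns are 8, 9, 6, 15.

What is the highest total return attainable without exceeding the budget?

29

Altair + Arcturus: cost 5 + 5 = 10 ≤ 16, return 6 + 15 = 21.
Deneb + Altair + Arcturus: cost 6 + 5 + 5 = 16 ≤ 16, return 8 + 6 + 15 = 29.
Deneb + Arcturus: cost 6 + 5 = 11 ≤ 16, return 8 + 15 = 23.
Best is Deneb, Altair, and Arcturus with total return 29.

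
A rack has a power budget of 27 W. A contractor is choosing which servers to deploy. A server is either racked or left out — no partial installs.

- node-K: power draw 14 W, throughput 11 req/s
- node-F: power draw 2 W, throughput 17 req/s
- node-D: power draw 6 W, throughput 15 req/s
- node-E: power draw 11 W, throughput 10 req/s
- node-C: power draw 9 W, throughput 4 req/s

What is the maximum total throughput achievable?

node-F + node-D + node-E: power draw 2 + 6 + 11 = 19 ≤ 27, throughput 17 + 15 + 10 = 42.
node-K + node-F + node-D: power draw 14 + 2 + 6 = 22 ≤ 27, throughput 11 + 17 + 15 = 43.
node-K + node-F + node-E: power draw 14 + 2 + 11 = 27 ≤ 27, throughput 11 + 17 + 10 = 38.
Best is node-K, node-F, and node-D with total throughput 43.

43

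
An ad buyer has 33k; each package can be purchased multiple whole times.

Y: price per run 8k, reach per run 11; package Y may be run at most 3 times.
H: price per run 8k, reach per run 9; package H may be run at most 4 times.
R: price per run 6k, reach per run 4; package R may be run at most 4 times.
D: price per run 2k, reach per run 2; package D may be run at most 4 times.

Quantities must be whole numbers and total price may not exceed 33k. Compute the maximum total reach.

42

Take 3×Y and 1×H: price 32 ≤ 33, reach 3·11 + 1·9 = 42.
Y has the best ratio (11/8) and is taken to its limit of 3; remaining capacity is filled optimally with the others.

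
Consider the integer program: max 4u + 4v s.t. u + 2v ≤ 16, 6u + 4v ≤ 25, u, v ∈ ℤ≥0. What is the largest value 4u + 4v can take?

(u,v)=(0,6): 1·0+2·6=12≤16, 6·0+4·6=24≤25, objective 24.
(u,v)=(0,5): 1·0+2·5=10≤16, 6·0+4·5=20≤25, objective 20.
The best lattice point is (0,6), giving 24.

24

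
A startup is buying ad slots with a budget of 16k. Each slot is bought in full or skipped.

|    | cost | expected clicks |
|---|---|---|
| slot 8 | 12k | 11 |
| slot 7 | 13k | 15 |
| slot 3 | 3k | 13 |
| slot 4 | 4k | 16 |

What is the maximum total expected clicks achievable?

29

slot 3 + slot 4: cost 3 + 4 = 7 ≤ 16, expected clicks 13 + 16 = 29.
slot 7 + slot 3: cost 13 + 3 = 16 ≤ 16, expected clicks 15 + 13 = 28.
slot 8 + slot 4: cost 12 + 4 = 16 ≤ 16, expected clicks 11 + 16 = 27.
Best is slot 3 and slot 4 with total expected clicks 29.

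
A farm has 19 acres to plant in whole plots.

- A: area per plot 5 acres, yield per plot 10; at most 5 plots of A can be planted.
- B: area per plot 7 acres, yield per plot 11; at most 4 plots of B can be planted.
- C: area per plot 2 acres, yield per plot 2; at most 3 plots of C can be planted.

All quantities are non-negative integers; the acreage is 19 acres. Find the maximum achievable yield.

34

3×A and 2×C: area 19 ≤ 19, yield 3·10 + 2·2 = 34.
2×A, 1×B, and 1×C: area 19 ≤ 19, yield 2·10 + 1·11 + 1·2 = 33.
Best is 34.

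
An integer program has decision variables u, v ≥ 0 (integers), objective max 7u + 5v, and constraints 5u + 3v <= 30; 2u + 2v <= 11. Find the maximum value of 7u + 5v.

35

The continuous relaxation peaks at (5.5, 0) with value 38.50; rounding to a feasible lattice point costs some objective.
(u,v)=(5,0): 5·5+3·0=25≤30, 2·5+2·0=10≤11, objective 35.
(u,v)=(4,1): 5·4+3·1=23≤30, 2·4+2·1=10≤11, objective 33.
(u,v)=(4,0): 5·4+3·0=20≤30, 2·4+2·0=8≤11, objective 28.
No feasible integer point exceeds 35.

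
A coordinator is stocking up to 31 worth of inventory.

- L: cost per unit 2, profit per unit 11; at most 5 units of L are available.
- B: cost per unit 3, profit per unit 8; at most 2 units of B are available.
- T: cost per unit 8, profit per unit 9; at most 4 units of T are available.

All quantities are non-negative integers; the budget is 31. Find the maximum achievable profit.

81

5×L, 2×B, and 1×T: cost 24 ≤ 31, profit 5·11 + 2·8 + 1·9 = 80.
5×L, 1×B, and 2×T: cost 29 ≤ 31, profit 5·11 + 1·8 + 2·9 = 81.
Best is 81.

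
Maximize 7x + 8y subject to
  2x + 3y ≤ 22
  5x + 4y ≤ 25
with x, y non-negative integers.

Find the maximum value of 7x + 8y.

The continuous relaxation peaks at (0, 6.25) with value 50.00; rounding to a feasible lattice point costs some objective.
(x,y)=(0,6): 2·0+3·6=18≤22, 5·0+4·6=24≤25, objective 48.
(x,y)=(1,5): 2·1+3·5=17≤22, 5·1+4·5=25≤25, objective 47.
(x,y)=(0,5): 2·0+3·5=15≤22, 5·0+4·5=20≤25, objective 40.
No feasible integer point exceeds 48.

48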